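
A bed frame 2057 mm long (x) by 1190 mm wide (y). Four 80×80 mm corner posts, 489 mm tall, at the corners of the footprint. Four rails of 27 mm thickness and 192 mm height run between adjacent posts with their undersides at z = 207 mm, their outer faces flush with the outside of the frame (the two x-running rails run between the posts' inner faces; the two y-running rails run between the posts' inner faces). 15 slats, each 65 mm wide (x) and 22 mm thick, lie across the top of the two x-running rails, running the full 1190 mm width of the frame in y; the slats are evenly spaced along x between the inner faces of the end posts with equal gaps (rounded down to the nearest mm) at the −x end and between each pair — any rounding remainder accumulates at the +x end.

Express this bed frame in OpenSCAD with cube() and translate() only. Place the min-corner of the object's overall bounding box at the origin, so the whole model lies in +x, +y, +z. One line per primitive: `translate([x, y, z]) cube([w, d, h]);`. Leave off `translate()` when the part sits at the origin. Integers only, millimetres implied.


cube([80, 80, 489]);
translate([0, 1110, 0]) cube([80, 80, 489]);
translate([1977, 0, 0]) cube([80, 80, 489]);
translate([1977, 1110, 0]) cube([80, 80, 489]);
translate([80, 0, 207]) cube([1897, 27, 192]);
translate([80, 1163, 207]) cube([1897, 27, 192]);
translate([0, 80, 207]) cube([27, 1030, 192]);
translate([2030, 80, 207]) cube([27, 1030, 192]);
translate([137, 0, 399]) cube([65, 1190, 22]);
translate([259, 0, 399]) cube([65, 1190, 22]);
translate([381, 0, 399]) cube([65, 1190, 22]);
translate([503, 0, 399]) cube([65, 1190, 22]);
translate([625, 0, 399]) cube([65, 1190, 22]);
translate([747, 0, 399]) cube([65, 1190, 22]);
translate([869, 0, 399]) cube([65, 1190, 22]);
translate([991, 0, 399]) cube([65, 1190, 22]);
translate([1113, 0, 399]) cube([65, 1190, 22]);
translate([1235, 0, 399]) cube([65, 1190, 22]);
translate([1357, 0, 399]) cube([65, 1190, 22]);
translate([1479, 0, 399]) cube([65, 1190, 22]);
translate([1601, 0, 399]) cube([65, 1190, 22]);
translate([1723, 0, 399]) cube([65, 1190, 22]);
translate([1845, 0, 399]) cube([65, 1190, 22]);


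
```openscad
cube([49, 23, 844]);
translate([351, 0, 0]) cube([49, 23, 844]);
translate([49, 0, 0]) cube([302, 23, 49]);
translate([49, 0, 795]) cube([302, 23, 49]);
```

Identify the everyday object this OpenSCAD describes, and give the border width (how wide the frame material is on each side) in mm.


A picture frame. The border width is 49 mm.

Four thin pieces enclosing a rectangular opening — a picture frame. The two full-height stiles are 844 mm tall; the top rail sits at z = 795 and is 49 mm tall, so the border above the opening is 844 − 795 = 49 mm, matching the stile x-width.


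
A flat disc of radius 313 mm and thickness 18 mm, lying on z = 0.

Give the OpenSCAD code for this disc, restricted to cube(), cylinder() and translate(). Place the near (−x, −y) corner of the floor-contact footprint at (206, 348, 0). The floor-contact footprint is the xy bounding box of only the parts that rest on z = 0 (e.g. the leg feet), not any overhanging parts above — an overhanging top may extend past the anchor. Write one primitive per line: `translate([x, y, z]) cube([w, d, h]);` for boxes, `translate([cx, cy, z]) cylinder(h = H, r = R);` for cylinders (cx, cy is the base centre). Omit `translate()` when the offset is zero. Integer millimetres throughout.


translate([519, 661, 0]) cylinder(h = 18, r = 313);


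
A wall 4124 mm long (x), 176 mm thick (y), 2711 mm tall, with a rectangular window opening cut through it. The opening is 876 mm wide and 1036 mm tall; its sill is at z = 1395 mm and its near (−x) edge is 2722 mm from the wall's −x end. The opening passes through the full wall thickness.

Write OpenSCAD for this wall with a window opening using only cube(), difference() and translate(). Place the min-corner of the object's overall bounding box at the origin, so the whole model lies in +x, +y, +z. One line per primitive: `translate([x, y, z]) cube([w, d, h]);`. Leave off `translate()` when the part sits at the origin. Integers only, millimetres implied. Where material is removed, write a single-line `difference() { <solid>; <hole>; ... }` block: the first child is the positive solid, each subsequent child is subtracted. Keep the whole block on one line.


difference() { cube([4124, 176, 2711]); translate([2722, 0, 1395]) cube([876, 176, 1036]); }


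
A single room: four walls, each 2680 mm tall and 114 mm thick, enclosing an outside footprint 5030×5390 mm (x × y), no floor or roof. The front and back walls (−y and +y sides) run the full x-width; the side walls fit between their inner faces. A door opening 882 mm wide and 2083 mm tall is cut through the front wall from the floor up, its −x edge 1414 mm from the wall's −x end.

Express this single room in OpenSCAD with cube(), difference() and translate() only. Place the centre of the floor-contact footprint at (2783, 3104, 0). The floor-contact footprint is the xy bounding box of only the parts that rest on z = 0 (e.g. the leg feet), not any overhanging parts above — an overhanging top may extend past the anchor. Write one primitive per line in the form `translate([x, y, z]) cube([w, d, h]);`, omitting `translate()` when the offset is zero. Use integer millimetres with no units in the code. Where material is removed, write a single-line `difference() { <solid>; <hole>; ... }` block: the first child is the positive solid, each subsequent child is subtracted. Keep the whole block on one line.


difference() { translate([268, 409, 0]) cube([5030, 114, 2680]); translate([1682, 409, 0]) cube([882, 114, 2083]); }
translate([268, 5685, 0]) cube([5030, 114, 2680]);
translate([268, 523, 0]) cube([114, 5162, 2680]);
translate([5184, 523, 0]) cube([114, 5162, 2680]);


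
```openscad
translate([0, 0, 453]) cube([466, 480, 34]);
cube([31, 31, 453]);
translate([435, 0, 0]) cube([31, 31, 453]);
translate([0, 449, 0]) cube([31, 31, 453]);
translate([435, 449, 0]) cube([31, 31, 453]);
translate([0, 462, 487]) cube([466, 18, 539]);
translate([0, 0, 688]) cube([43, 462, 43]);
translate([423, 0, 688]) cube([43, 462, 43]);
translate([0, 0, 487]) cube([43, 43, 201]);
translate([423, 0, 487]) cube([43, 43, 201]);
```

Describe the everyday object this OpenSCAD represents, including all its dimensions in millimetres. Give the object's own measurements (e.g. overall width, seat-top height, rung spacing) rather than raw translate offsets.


A chair. The seat is a 466×480×34 mm slab with its top at z = 487 mm, on four 31×31 mm corner legs (flush with the seat edges, standing on z = 0). A flat backrest 18 mm thick, 539 mm tall, spans the full seat width and rises from the seat top along its +y edge, rear face flush with the rear of the seat. Two armrests of 43×43 mm section run along each side from the seat's front edge to the front of the backrest, top faces 244 mm above the seat top and outer faces flush with the seat's x-edges; a 43×43 mm post under the front of each armrest stands on the seat at the front corner.


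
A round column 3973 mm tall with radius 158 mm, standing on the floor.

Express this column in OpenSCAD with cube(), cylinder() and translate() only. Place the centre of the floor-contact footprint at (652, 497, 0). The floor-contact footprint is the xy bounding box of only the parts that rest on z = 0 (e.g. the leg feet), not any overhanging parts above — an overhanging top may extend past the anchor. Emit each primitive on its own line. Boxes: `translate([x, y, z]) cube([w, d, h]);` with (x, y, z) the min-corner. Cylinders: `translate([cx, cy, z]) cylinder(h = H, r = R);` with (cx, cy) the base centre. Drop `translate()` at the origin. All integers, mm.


translate([652, 497, 0]) cylinder(h = 3973, r = 158);


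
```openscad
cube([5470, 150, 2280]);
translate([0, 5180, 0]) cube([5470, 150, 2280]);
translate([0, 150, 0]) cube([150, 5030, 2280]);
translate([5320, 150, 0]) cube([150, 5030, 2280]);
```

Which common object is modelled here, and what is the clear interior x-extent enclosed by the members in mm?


A house (or room) frame. The interior width is 5170 mm.

Four 2280 mm walls enclosing a rectangle with no floor or roof — a room or house frame. Outside width is 5470 mm and wall thickness is 150 mm, so the interior width is 5470 − 2 × 150 = 5170 mm.


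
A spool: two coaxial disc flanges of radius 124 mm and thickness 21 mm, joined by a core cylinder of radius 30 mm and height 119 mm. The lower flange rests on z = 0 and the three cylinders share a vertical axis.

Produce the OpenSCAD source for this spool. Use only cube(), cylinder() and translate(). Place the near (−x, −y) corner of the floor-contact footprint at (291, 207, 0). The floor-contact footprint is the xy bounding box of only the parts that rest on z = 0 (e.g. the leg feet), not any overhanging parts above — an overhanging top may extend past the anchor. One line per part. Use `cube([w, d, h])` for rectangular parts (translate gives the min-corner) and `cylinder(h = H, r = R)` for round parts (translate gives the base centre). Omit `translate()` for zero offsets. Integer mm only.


translate([415, 331, 0]) cylinder(h = 21, r = 124);
translate([415, 331, 21]) cylinder(h = 119, r = 30);
translate([415, 331, 140]) cylinder(h = 21, r = 124);


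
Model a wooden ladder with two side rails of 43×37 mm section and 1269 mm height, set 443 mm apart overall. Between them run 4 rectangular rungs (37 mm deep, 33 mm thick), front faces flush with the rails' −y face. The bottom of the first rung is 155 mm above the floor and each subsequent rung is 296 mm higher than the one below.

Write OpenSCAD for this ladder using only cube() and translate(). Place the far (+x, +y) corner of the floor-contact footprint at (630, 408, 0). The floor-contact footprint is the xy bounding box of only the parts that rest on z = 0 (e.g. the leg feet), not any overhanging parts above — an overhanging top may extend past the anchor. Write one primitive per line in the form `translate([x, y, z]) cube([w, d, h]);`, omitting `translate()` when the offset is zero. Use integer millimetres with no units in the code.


translate([187, 371, 0]) cube([43, 37, 1269]);
translate([587, 371, 0]) cube([43, 37, 1269]);
translate([230, 371, 155]) cube([357, 37, 33]);
translate([230, 371, 451]) cube([357, 37, 33]);
translate([230, 371, 747]) cube([357, 37, 33]);
translate([230, 371, 1043]) cube([357, 37, 33]);


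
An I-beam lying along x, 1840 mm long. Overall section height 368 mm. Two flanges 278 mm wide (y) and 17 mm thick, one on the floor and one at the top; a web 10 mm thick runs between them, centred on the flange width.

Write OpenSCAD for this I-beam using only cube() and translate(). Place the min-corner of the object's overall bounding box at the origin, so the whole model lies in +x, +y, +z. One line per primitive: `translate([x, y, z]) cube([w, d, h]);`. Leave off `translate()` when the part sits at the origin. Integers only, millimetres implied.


cube([1840, 278, 17]);
translate([0, 134, 17]) cube([1840, 10, 334]);
translate([0, 0, 351]) cube([1840, 278, 17]);


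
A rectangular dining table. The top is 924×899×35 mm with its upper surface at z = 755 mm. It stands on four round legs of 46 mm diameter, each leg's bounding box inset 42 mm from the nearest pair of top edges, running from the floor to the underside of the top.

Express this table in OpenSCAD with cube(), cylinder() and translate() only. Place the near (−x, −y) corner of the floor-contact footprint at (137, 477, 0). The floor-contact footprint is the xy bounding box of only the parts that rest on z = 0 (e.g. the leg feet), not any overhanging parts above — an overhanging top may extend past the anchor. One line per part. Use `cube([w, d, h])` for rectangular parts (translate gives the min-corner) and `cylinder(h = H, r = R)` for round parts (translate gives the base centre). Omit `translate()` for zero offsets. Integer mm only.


// leg_h = 755 - 35 = 720
translate([95, 435, 720]) cube([924, 899, 35]);
translate([160, 500, 0]) cylinder(h = 720, r = 23);
translate([954, 500, 0]) cylinder(h = 720, r = 23);
translate([160, 1269, 0]) cylinder(h = 720, r = 23);
translate([954, 1269, 0]) cylinder(h = 720, r = 23);


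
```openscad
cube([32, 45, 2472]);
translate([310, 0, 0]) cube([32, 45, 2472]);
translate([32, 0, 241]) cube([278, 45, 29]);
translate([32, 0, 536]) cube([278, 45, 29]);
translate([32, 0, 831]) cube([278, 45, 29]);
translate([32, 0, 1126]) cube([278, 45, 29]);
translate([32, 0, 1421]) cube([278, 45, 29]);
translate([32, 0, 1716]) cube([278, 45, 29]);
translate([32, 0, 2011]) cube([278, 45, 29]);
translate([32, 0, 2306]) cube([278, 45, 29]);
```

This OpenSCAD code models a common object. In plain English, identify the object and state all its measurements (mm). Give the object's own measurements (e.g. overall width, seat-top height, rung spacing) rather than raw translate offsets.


A straight ladder. Two 32×45 mm vertical rails, 2472 mm tall, stand 342 mm apart (outside-to-outside) with their front faces coplanar on the −y side. 8 rungs, each 45 mm deep and 29 mm tall, span between the inner faces of the rails, front faces flush with the rails. The lowest rung's underside is at z = 241 mm and rungs are spaced 295 mm apart (underside to underside).


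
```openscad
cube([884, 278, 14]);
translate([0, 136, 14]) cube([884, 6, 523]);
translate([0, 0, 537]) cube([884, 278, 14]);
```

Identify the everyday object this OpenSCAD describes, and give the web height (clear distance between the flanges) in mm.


An I-beam. The web height is 523 mm.

Two wide flanges with a thin centred web — an I-beam. Overall 551 mm minus two 14 mm flanges gives a web of 551 − 2·14 = 523 mm.


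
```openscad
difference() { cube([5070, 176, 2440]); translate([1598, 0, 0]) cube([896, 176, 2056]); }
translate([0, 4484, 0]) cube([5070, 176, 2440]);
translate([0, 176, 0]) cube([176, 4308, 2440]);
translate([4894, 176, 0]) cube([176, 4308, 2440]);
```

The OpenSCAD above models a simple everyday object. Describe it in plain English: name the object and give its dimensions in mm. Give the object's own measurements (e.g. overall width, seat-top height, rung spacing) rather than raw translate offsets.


A single room: four walls, each 2440 mm tall and 176 mm thick, enclosing an outside footprint 5070×4660 mm (x × y), no floor or roof. The front and back walls (−y and +y sides) run the full x-width; the side walls fit between their inner faces. A door opening 896 mm wide and 2056 mm tall is cut through the front wall from the floor up, its −x edge 1598 mm from the wall's −x end.


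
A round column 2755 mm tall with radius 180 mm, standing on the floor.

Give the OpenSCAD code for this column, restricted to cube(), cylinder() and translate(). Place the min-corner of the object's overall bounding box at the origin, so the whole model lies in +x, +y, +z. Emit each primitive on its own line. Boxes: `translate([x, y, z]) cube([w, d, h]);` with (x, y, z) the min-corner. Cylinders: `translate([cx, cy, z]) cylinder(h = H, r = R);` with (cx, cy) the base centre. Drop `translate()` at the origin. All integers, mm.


translate([180, 180, 0]) cylinder(h = 2755, r = 180);


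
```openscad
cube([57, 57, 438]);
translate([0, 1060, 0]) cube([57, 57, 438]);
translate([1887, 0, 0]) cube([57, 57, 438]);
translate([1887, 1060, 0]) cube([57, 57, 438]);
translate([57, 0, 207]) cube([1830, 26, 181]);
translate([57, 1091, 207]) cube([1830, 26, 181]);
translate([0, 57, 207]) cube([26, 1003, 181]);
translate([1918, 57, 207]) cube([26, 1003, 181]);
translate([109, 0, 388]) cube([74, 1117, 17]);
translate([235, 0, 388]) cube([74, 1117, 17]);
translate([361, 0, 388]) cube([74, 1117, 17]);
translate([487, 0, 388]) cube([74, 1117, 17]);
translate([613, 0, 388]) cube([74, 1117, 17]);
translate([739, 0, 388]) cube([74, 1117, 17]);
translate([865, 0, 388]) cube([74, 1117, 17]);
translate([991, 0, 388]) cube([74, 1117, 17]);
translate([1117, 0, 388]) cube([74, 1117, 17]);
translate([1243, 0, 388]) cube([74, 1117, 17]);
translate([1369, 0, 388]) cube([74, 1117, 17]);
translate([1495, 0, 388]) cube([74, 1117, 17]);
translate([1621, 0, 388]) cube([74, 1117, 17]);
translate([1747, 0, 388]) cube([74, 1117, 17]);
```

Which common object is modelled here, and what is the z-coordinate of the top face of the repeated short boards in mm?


A bed frame. The slat-top height is 405 mm.

Four posts, four rails, and a row of slats — a bed frame. Slats sit on the rails at z = 207 + 181 = 388; with slat thickness 17, the top is 405 mm.


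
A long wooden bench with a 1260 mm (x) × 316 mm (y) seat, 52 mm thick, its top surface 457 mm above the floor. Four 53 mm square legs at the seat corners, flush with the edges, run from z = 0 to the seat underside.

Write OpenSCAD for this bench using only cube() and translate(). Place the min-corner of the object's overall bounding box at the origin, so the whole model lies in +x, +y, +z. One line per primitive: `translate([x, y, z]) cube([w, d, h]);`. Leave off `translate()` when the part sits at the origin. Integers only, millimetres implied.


translate([0, 0, 405]) cube([1260, 316, 52]);
cube([53, 53, 405]);
translate([0, 263, 0]) cube([53, 53, 405]);
translate([1207, 0, 0]) cube([53, 53, 405]);
translate([1207, 263, 0]) cube([53, 53, 405]);


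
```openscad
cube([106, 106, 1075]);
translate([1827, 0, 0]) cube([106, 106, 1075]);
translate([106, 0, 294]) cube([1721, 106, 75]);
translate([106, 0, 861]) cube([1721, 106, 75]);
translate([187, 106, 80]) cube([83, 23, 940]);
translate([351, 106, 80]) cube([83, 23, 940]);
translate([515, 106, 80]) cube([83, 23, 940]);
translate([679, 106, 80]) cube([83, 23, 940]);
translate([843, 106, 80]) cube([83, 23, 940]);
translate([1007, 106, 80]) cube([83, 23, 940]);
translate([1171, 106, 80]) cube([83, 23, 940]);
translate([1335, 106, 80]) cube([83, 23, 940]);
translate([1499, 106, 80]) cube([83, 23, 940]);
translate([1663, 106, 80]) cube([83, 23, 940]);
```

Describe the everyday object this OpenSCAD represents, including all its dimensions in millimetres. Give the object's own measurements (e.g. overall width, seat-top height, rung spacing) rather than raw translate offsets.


A fence section. Two 106×106 mm posts, 1075 mm tall, stand on the floor with a clear span of 1721 mm between their inner faces. Two horizontal rails of 106×75 mm section span the gap between the posts with their undersides at z = 294 mm and z = 861 mm, flush with the posts' −y face. 10 pickets, each 83 mm wide, 23 mm thick and 940 mm tall, are fixed to the +y face of the rails with their bottoms at z = 80 mm, spaced across the span with a 81 mm gap after the −x post and between neighbouring pickets and before the +x post.


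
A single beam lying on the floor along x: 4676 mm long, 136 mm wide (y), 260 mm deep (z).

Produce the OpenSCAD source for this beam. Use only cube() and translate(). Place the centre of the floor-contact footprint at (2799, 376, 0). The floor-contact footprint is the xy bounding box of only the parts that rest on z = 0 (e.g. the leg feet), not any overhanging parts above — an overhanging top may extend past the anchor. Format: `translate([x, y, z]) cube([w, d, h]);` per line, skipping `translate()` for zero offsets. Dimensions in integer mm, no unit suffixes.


translate([461, 308, 0]) cube([4676, 136, 260]);


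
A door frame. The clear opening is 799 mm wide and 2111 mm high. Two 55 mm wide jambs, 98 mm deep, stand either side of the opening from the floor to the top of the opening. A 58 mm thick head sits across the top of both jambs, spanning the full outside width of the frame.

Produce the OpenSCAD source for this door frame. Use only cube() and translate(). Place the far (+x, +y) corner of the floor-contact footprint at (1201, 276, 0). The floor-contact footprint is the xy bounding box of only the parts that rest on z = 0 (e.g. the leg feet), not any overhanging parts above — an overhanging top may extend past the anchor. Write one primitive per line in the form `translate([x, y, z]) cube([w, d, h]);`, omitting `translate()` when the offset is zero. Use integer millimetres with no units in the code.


translate([292, 178, 0]) cube([55, 98, 2111]);
translate([1146, 178, 0]) cube([55, 98, 2111]);
translate([292, 178, 2111]) cube([909, 98, 58]);


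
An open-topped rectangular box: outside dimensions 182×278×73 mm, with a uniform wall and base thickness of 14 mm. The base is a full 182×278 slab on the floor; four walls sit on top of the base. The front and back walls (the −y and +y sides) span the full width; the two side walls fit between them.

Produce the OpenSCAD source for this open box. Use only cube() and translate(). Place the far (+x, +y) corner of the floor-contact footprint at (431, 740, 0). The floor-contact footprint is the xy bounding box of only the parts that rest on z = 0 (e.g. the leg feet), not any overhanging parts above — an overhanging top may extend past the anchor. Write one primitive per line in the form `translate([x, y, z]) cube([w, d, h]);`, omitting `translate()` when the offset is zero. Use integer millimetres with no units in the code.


translate([249, 462, 0]) cube([182, 278, 14]);
translate([249, 462, 14]) cube([182, 14, 59]);
translate([249, 726, 14]) cube([182, 14, 59]);
translate([249, 476, 14]) cube([14, 250, 59]);
translate([417, 476, 14]) cube([14, 250, 59]);


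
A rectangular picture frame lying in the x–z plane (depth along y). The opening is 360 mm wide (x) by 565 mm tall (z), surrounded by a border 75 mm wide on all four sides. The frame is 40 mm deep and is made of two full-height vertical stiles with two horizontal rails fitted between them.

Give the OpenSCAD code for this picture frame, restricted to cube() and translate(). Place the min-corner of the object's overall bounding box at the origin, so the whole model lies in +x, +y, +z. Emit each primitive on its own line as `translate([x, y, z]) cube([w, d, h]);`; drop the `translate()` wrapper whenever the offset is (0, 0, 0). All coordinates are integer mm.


cube([75, 40, 715]);
translate([435, 0, 0]) cube([75, 40, 715]);
translate([75, 0, 0]) cube([360, 40, 75]);
translate([75, 0, 640]) cube([360, 40, 75]);


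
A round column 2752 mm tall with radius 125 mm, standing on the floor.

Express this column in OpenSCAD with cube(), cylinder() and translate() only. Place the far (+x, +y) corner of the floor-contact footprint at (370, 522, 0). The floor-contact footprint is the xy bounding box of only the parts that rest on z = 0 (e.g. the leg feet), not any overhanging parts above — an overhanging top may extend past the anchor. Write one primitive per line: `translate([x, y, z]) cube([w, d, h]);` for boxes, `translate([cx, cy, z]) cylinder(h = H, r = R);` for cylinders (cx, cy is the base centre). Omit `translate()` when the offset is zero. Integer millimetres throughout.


translate([245, 397, 0]) cylinder(h = 2752, r = 125);


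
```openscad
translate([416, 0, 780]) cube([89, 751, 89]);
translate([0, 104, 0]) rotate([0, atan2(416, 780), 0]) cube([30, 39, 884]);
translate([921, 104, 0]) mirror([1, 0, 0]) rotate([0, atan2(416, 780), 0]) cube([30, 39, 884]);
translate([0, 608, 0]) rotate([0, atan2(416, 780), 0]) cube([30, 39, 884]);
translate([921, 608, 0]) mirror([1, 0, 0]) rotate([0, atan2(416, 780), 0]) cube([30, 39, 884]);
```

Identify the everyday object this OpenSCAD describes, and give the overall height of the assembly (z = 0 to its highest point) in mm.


A sawhorse. The overall height is 869 mm.

A beam across two mirrored pairs of raked legs — a sawhorse. The beam's underside is at z = 780 (matching the legs' vertical rise in atan2(416, 780)) and the beam is 89 mm tall, so its top is at 780 + 89 = 869 mm. The raked legs top out at the beam's underside, so that is the highest point.


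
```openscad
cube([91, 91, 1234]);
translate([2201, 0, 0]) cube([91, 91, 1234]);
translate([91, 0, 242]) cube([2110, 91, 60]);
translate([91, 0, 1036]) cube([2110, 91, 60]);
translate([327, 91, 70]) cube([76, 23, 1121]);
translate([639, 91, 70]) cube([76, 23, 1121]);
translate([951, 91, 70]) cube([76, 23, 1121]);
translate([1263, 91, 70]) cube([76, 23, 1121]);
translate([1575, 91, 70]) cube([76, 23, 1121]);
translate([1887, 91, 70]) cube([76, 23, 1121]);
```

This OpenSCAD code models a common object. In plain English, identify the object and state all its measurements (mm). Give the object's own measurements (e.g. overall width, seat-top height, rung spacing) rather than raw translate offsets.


A fence section. Two 91×91 mm posts, 1234 mm tall, stand on the floor with a clear span of 2110 mm between their inner faces. Two horizontal rails of 91×60 mm section span the gap between the posts with their undersides at z = 242 mm and z = 1036 mm, flush with the posts' −y face. 6 pickets, each 76 mm wide, 23 mm thick and 1121 mm tall, are fixed to the +y face of the rails with their bottoms at z = 70 mm, spaced across the span with a 236 mm gap after the −x post and between neighbouring pickets, with 238 mm left before the +x post.


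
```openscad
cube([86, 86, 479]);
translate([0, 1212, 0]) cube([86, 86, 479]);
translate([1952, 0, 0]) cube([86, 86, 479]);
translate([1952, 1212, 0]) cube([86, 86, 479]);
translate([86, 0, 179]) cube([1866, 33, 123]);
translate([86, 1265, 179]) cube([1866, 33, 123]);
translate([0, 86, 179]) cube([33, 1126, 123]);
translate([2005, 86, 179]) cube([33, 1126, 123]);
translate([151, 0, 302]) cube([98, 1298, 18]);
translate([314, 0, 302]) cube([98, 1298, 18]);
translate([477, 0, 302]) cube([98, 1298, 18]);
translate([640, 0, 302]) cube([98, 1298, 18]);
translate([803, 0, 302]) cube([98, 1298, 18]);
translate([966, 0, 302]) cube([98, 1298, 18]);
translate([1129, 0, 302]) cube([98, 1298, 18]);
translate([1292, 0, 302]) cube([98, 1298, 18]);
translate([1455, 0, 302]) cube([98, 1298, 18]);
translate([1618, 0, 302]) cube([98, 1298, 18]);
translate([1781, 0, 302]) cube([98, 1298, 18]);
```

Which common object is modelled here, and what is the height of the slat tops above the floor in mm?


A bed frame. The slat-top height is 320 mm.

Four posts, four rails, and a row of slats — a bed frame. Slats sit on the rails at z = 179 + 123 = 302; with slat thickness 18, the top is 320 mm.


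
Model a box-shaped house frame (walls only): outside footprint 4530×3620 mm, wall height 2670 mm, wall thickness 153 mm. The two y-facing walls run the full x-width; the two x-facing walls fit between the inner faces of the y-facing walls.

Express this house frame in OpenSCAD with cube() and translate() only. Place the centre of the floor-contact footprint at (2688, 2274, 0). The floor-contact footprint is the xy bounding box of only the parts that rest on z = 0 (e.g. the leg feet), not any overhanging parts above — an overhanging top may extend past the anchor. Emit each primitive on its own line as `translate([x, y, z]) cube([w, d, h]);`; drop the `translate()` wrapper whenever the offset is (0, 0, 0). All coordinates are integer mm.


translate([423, 464, 0]) cube([4530, 153, 2670]);
translate([423, 3931, 0]) cube([4530, 153, 2670]);
translate([423, 617, 0]) cube([153, 3314, 2670]);
translate([4800, 617, 0]) cube([153, 3314, 2670]);


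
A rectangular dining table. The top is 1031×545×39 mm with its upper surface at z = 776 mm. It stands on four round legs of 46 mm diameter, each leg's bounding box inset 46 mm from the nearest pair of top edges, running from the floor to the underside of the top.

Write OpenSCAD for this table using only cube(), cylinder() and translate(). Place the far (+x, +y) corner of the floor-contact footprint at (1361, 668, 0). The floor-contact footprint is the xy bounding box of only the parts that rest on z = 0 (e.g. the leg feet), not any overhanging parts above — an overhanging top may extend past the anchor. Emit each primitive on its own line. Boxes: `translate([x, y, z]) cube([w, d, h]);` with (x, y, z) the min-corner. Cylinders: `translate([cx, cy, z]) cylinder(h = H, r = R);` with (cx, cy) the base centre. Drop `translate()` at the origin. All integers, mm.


translate([376, 169, 737]) cube([1031, 545, 39]);
translate([445, 238, 0]) cylinder(h = 737, r = 23);
translate([1338, 238, 0]) cylinder(h = 737, r = 23);
translate([445, 645, 0]) cylinder(h = 737, r = 23);
translate([1338, 645, 0]) cylinder(h = 737, r = 23);


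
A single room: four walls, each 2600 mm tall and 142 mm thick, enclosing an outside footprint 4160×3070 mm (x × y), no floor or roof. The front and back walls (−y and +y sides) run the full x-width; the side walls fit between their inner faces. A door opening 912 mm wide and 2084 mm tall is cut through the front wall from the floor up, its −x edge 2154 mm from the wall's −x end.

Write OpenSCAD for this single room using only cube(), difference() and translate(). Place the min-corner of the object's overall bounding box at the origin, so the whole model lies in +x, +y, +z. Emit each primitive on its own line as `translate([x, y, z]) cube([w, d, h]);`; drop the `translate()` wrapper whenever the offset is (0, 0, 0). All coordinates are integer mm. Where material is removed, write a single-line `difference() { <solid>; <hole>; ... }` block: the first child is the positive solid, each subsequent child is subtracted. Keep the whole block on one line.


difference() { cube([4160, 142, 2600]); translate([2154, 0, 0]) cube([912, 142, 2084]); }
translate([0, 2928, 0]) cube([4160, 142, 2600]);
translate([0, 142, 0]) cube([142, 2786, 2600]);
translate([4018, 142, 0]) cube([142, 2786, 2600]);


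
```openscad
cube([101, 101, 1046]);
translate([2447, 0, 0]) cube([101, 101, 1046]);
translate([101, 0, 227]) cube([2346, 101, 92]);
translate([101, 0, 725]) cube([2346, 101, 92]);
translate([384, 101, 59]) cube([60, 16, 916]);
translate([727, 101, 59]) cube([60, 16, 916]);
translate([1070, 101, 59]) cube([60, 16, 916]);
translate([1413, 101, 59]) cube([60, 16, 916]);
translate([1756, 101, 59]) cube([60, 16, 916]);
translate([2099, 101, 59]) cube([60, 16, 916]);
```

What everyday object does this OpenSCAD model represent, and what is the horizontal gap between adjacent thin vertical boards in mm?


A fence section. The picket gap is 283 mm.

Two posts, two rails, 6 pickets — a fence section. Span 2346 mm holds 6 pickets of 60 mm with 7 equal gaps: ⌊(2346 − 6·60) / 7⌋ = 283 mm.


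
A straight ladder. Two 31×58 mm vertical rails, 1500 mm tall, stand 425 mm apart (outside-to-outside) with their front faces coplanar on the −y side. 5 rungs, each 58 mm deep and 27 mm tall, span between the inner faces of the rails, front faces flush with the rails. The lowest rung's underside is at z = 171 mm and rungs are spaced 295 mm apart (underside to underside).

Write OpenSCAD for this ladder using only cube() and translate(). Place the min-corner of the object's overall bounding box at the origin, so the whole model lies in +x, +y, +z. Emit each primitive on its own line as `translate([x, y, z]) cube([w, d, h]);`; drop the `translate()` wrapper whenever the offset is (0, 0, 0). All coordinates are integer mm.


cube([31, 58, 1500]);
translate([394, 0, 0]) cube([31, 58, 1500]);
translate([31, 0, 171]) cube([363, 58, 27]);
translate([31, 0, 466]) cube([363, 58, 27]);
translate([31, 0, 761]) cube([363, 58, 27]);
translate([31, 0, 1056]) cube([363, 58, 27]);
translate([31, 0, 1351]) cube([363, 58, 27]);


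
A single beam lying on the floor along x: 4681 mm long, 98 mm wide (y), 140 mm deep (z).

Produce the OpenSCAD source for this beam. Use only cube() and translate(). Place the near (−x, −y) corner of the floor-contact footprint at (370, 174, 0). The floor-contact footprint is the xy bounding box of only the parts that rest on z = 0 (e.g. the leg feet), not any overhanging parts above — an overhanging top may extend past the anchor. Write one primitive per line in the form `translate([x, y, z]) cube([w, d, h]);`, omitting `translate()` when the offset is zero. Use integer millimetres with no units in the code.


translate([370, 174, 0]) cube([4681, 98, 140]);


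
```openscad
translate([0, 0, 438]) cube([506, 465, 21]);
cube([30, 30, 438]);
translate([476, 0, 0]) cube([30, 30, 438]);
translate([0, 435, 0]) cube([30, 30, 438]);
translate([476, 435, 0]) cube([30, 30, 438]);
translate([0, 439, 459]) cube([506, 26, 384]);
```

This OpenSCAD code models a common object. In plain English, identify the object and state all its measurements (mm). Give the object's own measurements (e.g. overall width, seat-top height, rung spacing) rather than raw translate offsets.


A chair. The seat is a 506×465×21 mm slab with its top at z = 459 mm, on four 30×30 mm corner legs (flush with the seat edges, standing on z = 0). A flat backrest 26 mm thick, 384 mm tall, spans the full seat width and rises from the seat top along its +y edge, rear face flush with the rear of the seat.


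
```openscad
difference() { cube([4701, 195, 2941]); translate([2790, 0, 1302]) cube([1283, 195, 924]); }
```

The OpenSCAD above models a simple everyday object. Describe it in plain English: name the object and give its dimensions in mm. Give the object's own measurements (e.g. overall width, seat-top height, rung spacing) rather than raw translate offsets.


A wall 4701 mm long (x), 195 mm thick (y), 2941 mm tall, with a rectangular window opening cut through it. The opening is 1283 mm wide and 924 mm tall; its sill is at z = 1302 mm and its near (−x) edge is 2790 mm from the wall's −x end. The opening passes through the full wall thickness.


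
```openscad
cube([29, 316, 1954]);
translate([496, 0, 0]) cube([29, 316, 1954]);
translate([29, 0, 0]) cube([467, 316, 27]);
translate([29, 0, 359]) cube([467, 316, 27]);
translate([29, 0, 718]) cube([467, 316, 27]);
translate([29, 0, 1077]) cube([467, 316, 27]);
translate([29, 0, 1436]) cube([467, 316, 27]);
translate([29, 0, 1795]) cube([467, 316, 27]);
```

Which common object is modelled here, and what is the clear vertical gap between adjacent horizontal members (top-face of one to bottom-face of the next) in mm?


A bookshelf. The clear shelf gap is 332 mm.

Two tall side panels with 6 horizontal boards between them — a bookshelf. The first two shelf undersides are at z = 0 and z = 359; with shelf thickness 27, the clear gap is 359 − 0 − 27 = 332 mm.


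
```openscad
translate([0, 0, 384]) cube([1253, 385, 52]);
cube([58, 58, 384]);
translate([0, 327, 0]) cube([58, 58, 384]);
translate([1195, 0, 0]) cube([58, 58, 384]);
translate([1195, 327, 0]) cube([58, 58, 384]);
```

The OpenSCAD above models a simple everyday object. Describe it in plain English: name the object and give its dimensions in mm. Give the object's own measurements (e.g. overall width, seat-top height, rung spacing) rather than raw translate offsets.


A long wooden bench with a 1253 mm (x) × 385 mm (y) seat, 52 mm thick, its top surface 436 mm above the floor. Four 58 mm square legs at the seat corners, flush with the edges, run from z = 0 to the seat underside.


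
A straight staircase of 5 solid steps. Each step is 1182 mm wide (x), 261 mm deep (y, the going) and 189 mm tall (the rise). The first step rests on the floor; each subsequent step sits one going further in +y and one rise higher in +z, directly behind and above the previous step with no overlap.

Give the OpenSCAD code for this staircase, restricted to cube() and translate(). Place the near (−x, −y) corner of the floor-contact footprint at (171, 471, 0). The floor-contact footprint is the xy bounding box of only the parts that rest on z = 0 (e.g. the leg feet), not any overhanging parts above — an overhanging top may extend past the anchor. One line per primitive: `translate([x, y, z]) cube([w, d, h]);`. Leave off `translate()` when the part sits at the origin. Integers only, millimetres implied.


translate([171, 471, 0]) cube([1182, 261, 189]);
translate([171, 732, 189]) cube([1182, 261, 189]);
translate([171, 993, 378]) cube([1182, 261, 189]);
translate([171, 1254, 567]) cube([1182, 261, 189]);
translate([171, 1515, 756]) cube([1182, 261, 189]);


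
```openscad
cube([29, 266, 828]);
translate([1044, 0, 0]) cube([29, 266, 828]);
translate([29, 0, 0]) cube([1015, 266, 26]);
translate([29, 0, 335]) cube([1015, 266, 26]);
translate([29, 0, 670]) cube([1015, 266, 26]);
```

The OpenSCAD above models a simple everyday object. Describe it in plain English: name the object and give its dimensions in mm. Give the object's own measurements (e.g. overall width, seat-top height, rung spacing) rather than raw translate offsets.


An open bookshelf. Two side panels, each 29 mm thick, 266 mm deep and 828 mm tall, stand 1073 mm apart (outside-to-outside). Between them sit 3 shelves, each 26 mm thick and 266 mm deep, spanning the full gap between the sides. The bottom shelf rests on the floor (its underside at z = 0) and the clear gap between one shelf's top and the next shelf's underside is 309 mm.


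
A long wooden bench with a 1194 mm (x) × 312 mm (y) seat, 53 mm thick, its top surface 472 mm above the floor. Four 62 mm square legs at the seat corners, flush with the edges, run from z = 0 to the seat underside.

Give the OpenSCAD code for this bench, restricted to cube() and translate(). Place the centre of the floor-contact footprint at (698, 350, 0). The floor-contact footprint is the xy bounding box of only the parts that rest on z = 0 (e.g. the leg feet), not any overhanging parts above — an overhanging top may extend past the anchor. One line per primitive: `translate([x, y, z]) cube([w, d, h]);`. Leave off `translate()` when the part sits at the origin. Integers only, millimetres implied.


translate([101, 194, 419]) cube([1194, 312, 53]);
translate([101, 194, 0]) cube([62, 62, 419]);
translate([101, 444, 0]) cube([62, 62, 419]);
translate([1233, 194, 0]) cube([62, 62, 419]);
translate([1233, 444, 0]) cube([62, 62, 419]);


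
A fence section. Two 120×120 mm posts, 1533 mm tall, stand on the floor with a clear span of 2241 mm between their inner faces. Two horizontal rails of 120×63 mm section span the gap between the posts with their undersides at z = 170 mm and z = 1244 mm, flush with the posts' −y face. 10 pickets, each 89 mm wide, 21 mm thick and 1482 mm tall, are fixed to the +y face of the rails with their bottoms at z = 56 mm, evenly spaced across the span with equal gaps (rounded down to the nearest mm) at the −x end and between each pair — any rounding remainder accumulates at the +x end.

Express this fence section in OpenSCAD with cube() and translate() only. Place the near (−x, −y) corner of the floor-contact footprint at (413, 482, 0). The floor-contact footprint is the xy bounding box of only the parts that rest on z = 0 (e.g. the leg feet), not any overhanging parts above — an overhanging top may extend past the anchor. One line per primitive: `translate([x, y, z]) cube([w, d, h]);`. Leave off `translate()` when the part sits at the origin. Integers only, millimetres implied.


translate([413, 482, 0]) cube([120, 120, 1533]);
translate([2774, 482, 0]) cube([120, 120, 1533]);
translate([533, 482, 170]) cube([2241, 120, 63]);
translate([533, 482, 1244]) cube([2241, 120, 63]);
translate([655, 602, 56]) cube([89, 21, 1482]);
translate([866, 602, 56]) cube([89, 21, 1482]);
translate([1077, 602, 56]) cube([89, 21, 1482]);
translate([1288, 602, 56]) cube([89, 21, 1482]);
translate([1499, 602, 56]) cube([89, 21, 1482]);
translate([1710, 602, 56]) cube([89, 21, 1482]);
translate([1921, 602, 56]) cube([89, 21, 1482]);
translate([2132, 602, 56]) cube([89, 21, 1482]);
translate([2343, 602, 56]) cube([89, 21, 1482]);
translate([2554, 602, 56]) cube([89, 21, 1482]);


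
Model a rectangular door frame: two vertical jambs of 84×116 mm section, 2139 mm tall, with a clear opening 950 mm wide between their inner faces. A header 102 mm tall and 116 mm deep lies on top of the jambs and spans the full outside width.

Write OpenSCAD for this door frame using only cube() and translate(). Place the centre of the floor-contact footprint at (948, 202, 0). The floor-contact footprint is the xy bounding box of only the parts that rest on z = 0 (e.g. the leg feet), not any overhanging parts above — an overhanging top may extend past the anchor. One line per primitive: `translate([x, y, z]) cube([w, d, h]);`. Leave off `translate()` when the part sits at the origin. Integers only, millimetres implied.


translate([389, 144, 0]) cube([84, 116, 2139]);
translate([1423, 144, 0]) cube([84, 116, 2139]);
translate([389, 144, 2139]) cube([1118, 116, 102]);
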